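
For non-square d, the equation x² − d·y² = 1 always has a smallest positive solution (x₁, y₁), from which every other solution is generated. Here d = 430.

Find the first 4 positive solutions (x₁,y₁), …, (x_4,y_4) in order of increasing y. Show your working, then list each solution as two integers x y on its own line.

2862251 138030
16384961574001 790153011060
93795745300289010251 4523232492118854090
536933931562978654798296001 25893253447598574322902120

√430 → a₀=20, period (1,2,1,3,1,…,2,1,40); ℓ=14 even so k=13
k=0  a_k=20  p_k/q_k = 20/1
…
k=4  a_k=3  p_k/q_k = 311/15
…
k=6  a_k=6  p_k/q_k = 2675/129
k=7  a_k=8  p_k/q_k = 21794/1051
…
k=9  a_k=1  p_k/q_k = 155233/7486
k=10  a_k=3  p_k/q_k = 599138/28893
k=11  a_k=1  p_k/q_k = 754371/36379
k=12  a_k=2  p_k/q_k = 2107880/101651
k=13  a_k=1  p_k/q_k = 2862251/138030
fundamental: x₁=2862251, y₁=138030  (since 8192480787001 − 430·19052280900 = 1)
(x_2, y_2) = (2862251·2862251 + 430·138030·138030, 2862251·138030 + 138030·2862251) = (16384961574001, 790153011060)
(x_3, y_3) = (2862251·16384961574001 + 430·138030·790153011060, 2862251·790153011060 + 138030·16384961574001) = (93795745300289010251, 4523232492118854090)
(x_4, y_4) = (2862251·93795745300289010251 + 430·138030·4523232492118854090, 2862251·4523232492118854090 + 138030·93795745300289010251) = (536933931562978654798296001, 25893253447598574322902120)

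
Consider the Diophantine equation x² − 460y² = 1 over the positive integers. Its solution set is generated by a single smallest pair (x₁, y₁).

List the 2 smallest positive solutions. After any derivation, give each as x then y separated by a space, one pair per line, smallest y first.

2535751 118230
12860066268001 599603681460

√460 = [21; 2,4,3,1,2,10,2,1,3,4,2,42, …], period ℓ=12 (even) → k=11
step 0: (21, 1)  from 21·(1,0) + (0,1)
step 1: (43, 2)  from 2·(21,1) + (1,0)
…
step 3: (622, 29)  from 3·(193,9) + (43,2)
step 4: (815, 38)  from 1·(622,29) + (193,9)
step 5: (2252, 105)  from 2·(815,38) + (622,29)
step 6: (23335, 1088)  from 10·(2252,105) + (815,38)
…
step 8: (72257, 3369)  from 1·(48922,2281) + (23335,1088)
step 9: (265693, 12388)  from 3·(72257,3369) + (48922,2281)
step 10: (1135029, 52921)  from 4·(265693,12388) + (72257,3369)
step 11: (2535751, 118230)  from 2·(1135029,52921) + (265693,12388)
(x₁, y₁) = (2535751, 118230);  2535751² − 460·118230² = 1 ✓
n=2: (2535751,118230)∘(2535751,118230) = (2535751·2535751+460·118230·118230, 2535751·118230+118230·2535751) = (12860066268001,599603681460)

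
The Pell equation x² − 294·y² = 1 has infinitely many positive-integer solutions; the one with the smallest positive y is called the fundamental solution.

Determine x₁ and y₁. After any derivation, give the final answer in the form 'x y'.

√294 = [17; 6,1,4,1,6,34, …], period ℓ=6 (even) → k=5
i=0: a=17 ⇒ p=17, q=1
i=1: a=6 ⇒ p=103, q=6
…
i=4: a=1 ⇒ p=703, q=41
i=5: a=6 ⇒ p=4801, q=280
fundamental: x₁=4801, y₁=280  (since 23049601 − 294·78400 = 1)

4801 280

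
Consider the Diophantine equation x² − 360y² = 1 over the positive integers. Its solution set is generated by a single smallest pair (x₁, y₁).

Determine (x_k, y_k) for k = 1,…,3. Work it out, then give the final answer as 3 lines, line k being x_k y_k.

√360 → a₀=18, period (1,36); ℓ=2 even so k=1
step 0: (18, 1)  from 18·(1,0) + (0,1)
step 1: (19, 1)  from 1·(18,1) + (1,0)
fundamental: x₁=19, y₁=1  (since 361 − 360·1 = 1)
(x_2, y_2) = (19·19 + 360·1·1, 19·1 + 1·19) = (721, 38)
(x_3, y_3) = (19·721 + 360·1·38, 19·38 + 1·721) = (27379, 1443)

19 1
721 38
27379 1443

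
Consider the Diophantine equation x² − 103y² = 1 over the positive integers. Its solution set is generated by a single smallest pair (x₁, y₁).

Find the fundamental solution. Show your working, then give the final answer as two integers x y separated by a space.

d=103: √d = [10; 6,1,2,1,1,9,1,1,2,1,6,20] (ℓ=12, even), read p_11/q_11
step 0: (10, 1)  from 10·(1,0) + (0,1)
step 1: (61, 6)  from 6·(10,1) + (1,0)
step 2: (71, 7)  from 1·(61,6) + (10,1)
step 3: (203, 20)  from 2·(71,7) + (61,6)
…
step 5: (477, 47)  from 1·(274,27) + (203,20)
step 6: (4567, 450)  from 9·(477,47) + (274,27)
step 7: (5044, 497)  from 1·(4567,450) + (477,47)
…
step 9: (24266, 2391)  from 2·(9611,947) + (5044,497)
step 10: (33877, 3338)  from 1·(24266,2391) + (9611,947)
step 11: (227528, 22419)  from 6·(33877,3338) + (24266,2391)
fundamental: x₁=227528, y₁=22419  (since 51768990784 − 103·502611561 = 1)

227528 22419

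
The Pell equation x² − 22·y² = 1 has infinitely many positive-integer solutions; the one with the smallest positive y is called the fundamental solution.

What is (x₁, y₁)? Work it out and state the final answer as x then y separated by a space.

197 42

√22 = [4; 1,2,4,2,1,8, …], period ℓ=6 (even) → k=5
step 0: (4, 1)  from 4·(1,0) + (0,1)
…
step 4: (136, 29)  from 2·(61,13) + (14,3)
step 5: (197, 42)  from 1·(136,29) + (61,13)
→ (197, 42).  Check: 197²=38809, 22·42²=38808, difference 1.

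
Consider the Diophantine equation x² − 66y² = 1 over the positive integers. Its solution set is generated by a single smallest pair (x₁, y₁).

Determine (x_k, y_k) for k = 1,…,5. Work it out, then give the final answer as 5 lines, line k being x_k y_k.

√66 = [8; 8,16, …], period ℓ=2 (even) → k=1
k=0  a_k=8  p_k/q_k = 8/1
k=1  a_k=8  p_k/q_k = 65/8
(x₁, y₁) = (65, 8);  65² − 66·8² = 1 ✓
k=2:  x_2 = 65·65+66·8·8 = 8449,  y_2 = 65·8+8·65 = 1040
k=3:  x_3 = 65·8449+66·8·1040 = 1098305,  y_3 = 65·1040+8·8449 = 135192
k=4:  x_4 = 65·1098305+66·8·135192 = 142771201,  y_4 = 65·135192+8·1098305 = 17573920
k=5:  x_5 = 65·142771201+66·8·17573920 = 18559157825,  y_5 = 65·17573920+8·142771201 = 2284474408

65 8
8449 1040
1098305 135192
142771201 17573920
18559157825 2284474408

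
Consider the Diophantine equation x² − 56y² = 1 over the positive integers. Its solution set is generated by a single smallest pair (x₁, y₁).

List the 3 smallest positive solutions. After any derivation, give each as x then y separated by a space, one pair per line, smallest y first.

15 2
449 60
13455 1798

d=56: √d = [7; 2,14] (ℓ=2, even), read p_1/q_1
i=0: a=7 ⇒ p=7, q=1
i=1: a=2 ⇒ p=15, q=2
→ (15, 2).  Check: 15²=225, 56·2²=224, difference 1.
n=2: (15,2)∘(15,2) = (15·15+56·2·2, 15·2+2·15) = (449,60)
n=3: (449,60)∘(15,2) = (15·449+56·2·60, 15·60+2·449) = (13455,1798)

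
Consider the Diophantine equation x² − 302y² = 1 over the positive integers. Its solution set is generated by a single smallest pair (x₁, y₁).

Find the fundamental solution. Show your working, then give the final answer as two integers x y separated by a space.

4276623 246092

√302 = [17; 2,1,1,1,4,…,1,2,34, …], period ℓ=16 (even) → k=15
i=0: a=17 ⇒ p=17, q=1
i=1: a=2 ⇒ p=35, q=2
i=2: a=1 ⇒ p=52, q=3
…
i=5: a=4 ⇒ p=643, q=37
…
i=8: a=16 ⇒ p=34513, q=1986
…
i=10: a=2 ⇒ p=107675, q=6196
i=11: a=4 ⇒ p=467281, q=26889
…
i=14: a=1 ⇒ p=1617193, q=93059
i=15: a=2 ⇒ p=4276623, q=246092
(x₁, y₁) = (4276623, 246092);  4276623² − 302·246092² = 1 ✓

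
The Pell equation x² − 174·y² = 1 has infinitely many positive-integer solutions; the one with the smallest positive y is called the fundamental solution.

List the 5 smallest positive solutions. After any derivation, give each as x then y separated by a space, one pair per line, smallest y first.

1451 110
4210801 319220
12219743051 926376330
35461690123201 2688343790440
102909812517786251 7801572753480550

√174 → a₀=13, period (5,4,5,26); ℓ=4 even so k=3
k=0  a_k=13  p_k/q_k = 13/1
k=1  a_k=5  p_k/q_k = 66/5
k=2  a_k=4  p_k/q_k = 277/21
k=3  a_k=5  p_k/q_k = 1451/110
fundamental: x₁=1451, y₁=110  (since 2105401 − 174·12100 = 1)
(x_2, y_2) = (1451·1451 + 174·110·110, 1451·110 + 110·1451) = (4210801, 319220)
(x_3, y_3) = (1451·4210801 + 174·110·319220, 1451·319220 + 110·4210801) = (12219743051, 926376330)
(x_4, y_4) = (1451·12219743051 + 174·110·926376330, 1451·926376330 + 110·12219743051) = (35461690123201, 2688343790440)
(x_5, y_5) = (1451·35461690123201 + 174·110·2688343790440, 1451·2688343790440 + 110·35461690123201) = (102909812517786251, 7801572753480550)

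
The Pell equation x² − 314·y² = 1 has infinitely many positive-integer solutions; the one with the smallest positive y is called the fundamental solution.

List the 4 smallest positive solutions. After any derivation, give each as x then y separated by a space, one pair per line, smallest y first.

392499 22150
308110930001 17387705700
241866463828532499 13649314199066450
189864690372162243720001 10714684347621377411400

d=314: √d = [17; 1,2,1,1,2,1,34] (ℓ=7, odd), read p_13/q_13
a_0=17:  p_0=17·1+0=17,  q_0=17·0+1=1
a_1=1:  p_1=1·17+1=18,  q_1=1·1+0=1
a_2=2:  p_2=2·18+17=53,  q_2=2·1+1=3
a_3=1:  p_3=1·53+18=71,  q_3=1·3+1=4
…
a_5=2:  p_5=2·124+71=319,  q_5=2·7+4=18
…
a_7=34:  p_7=34·443+319=15381,  q_7=34·25+18=868
…
a_9=2:  p_9=2·15824+15381=47029,  q_9=2·893+868=2654
…
a_11=1:  p_11=1·62853+47029=109882,  q_11=1·3547+2654=6201
a_12=2:  p_12=2·109882+62853=282617,  q_12=2·6201+3547=15949
a_13=1:  p_13=1·282617+109882=392499,  q_13=1·15949+6201=22150
(x₁, y₁) = (392499, 22150);  392499² − 314·22150² = 1 ✓
n=2: (392499,22150)∘(392499,22150) = (392499·392499+314·22150·22150, 392499·22150+22150·392499) = (308110930001,17387705700)
n=3: (308110930001,17387705700)∘(392499,22150) = (392499·308110930001+314·22150·17387705700, 392499·17387705700+22150·308110930001) = (241866463828532499,13649314199066450)
n=4: (241866463828532499,13649314199066450)∘(392499,22150) = (392499·241866463828532499+314·22150·13649314199066450, 392499·13649314199066450+22150·241866463828532499) = (189864690372162243720001,10714684347621377411400)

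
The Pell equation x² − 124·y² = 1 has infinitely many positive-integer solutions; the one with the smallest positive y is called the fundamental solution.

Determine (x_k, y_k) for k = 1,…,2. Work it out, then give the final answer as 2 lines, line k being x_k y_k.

4620799 414960
42703566796801 3834893506080

√124 = [11; 7,2,1,1,1,…,2,7,22, …], period ℓ=16 (even) → k=15
i=0: a=11 ⇒ p=11, q=1
i=1: a=7 ⇒ p=78, q=7
i=2: a=2 ⇒ p=167, q=15
i=3: a=1 ⇒ p=245, q=22
i=4: a=1 ⇒ p=412, q=37
i=5: a=1 ⇒ p=657, q=59
…
i=7: a=1 ⇒ p=3040, q=273
i=8: a=4 ⇒ p=14543, q=1306
i=9: a=1 ⇒ p=17583, q=1579
i=10: a=3 ⇒ p=67292, q=6043
i=11: a=1 ⇒ p=84875, q=7622
…
i=13: a=1 ⇒ p=237042, q=21287
i=14: a=2 ⇒ p=626251, q=56239
i=15: a=7 ⇒ p=4620799, q=414960
(x₁, y₁) = (4620799, 414960);  4620799² − 124·414960² = 1 ✓
n=2: (4620799,414960)∘(4620799,414960) = (4620799·4620799+124·414960·414960, 4620799·414960+414960·4620799) = (42703566796801,3834893506080)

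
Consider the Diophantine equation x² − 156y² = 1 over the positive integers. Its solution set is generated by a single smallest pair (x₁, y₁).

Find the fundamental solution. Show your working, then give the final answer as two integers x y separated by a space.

25 2

√156 → a₀=12, period (2,24); ℓ=2 even so k=1
step 0: (12, 1)  from 12·(1,0) + (0,1)
step 1: (25, 2)  from 2·(12,1) + (1,0)
fundamental: x₁=25, y₁=2  (since 625 − 156·4 = 1)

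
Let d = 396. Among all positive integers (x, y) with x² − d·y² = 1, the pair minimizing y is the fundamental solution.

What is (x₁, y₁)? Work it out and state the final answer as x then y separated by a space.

199 10

[19; 1,8,1,38] for √396; ℓ=4 ⇒ convergent index 3
k=0  a_k=19  p_k/q_k = 19/1
…
k=2  a_k=8  p_k/q_k = 179/9
k=3  a_k=1  p_k/q_k = 199/10
→ (199, 10).  Check: 199²=39601, 396·10²=39600, difference 1.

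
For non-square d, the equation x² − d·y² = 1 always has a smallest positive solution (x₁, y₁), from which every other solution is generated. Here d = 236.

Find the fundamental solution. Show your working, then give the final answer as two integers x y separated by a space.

√236 → a₀=15, period (2,1,3,5,1,6,1,5,3,1,2,30); ℓ=12 even so k=11
k=0  a_k=15  p_k/q_k = 15/1
k=1  a_k=2  p_k/q_k = 31/2
k=2  a_k=1  p_k/q_k = 46/3
k=3  a_k=3  p_k/q_k = 169/11
k=4  a_k=5  p_k/q_k = 891/58
k=5  a_k=1  p_k/q_k = 1060/69
k=6  a_k=6  p_k/q_k = 7251/472
…
k=8  a_k=5  p_k/q_k = 48806/3177
k=9  a_k=3  p_k/q_k = 154729/10072
k=10  a_k=1  p_k/q_k = 203535/13249
k=11  a_k=2  p_k/q_k = 561799/36570
(x₁, y₁) = (561799, 36570);  561799² − 236·36570² = 1 ✓

561799 36570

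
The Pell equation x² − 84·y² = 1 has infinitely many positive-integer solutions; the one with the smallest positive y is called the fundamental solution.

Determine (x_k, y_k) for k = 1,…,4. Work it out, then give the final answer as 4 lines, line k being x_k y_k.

55 6
6049 660
665335 72594
73180801 7984680

√84 = [9; 6,18, …], period ℓ=2 (even) → k=1
step 0: (9, 1)  from 9·(1,0) + (0,1)
step 1: (55, 6)  from 6·(9,1) + (1,0)
→ (55, 6).  Check: 55²=3025, 84·6²=3024, difference 1.
(x_2, y_2) = (55·55 + 84·6·6, 55·6 + 6·55) = (6049, 660)
(x_3, y_3) = (55·6049 + 84·6·660, 55·660 + 6·6049) = (665335, 72594)
(x_4, y_4) = (55·665335 + 84·6·72594, 55·72594 + 6·665335) = (73180801, 7984680)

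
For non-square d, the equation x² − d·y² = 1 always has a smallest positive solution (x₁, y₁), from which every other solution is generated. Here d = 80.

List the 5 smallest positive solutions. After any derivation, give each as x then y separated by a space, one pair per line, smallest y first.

√80 = [8; 1,16, …], period ℓ=2 (even) → k=1
step 0: (8, 1)  from 8·(1,0) + (0,1)
step 1: (9, 1)  from 1·(8,1) + (1,0)
(x₁, y₁) = (9, 1);  9² − 80·1² = 1 ✓
n=2: (9,1)∘(9,1) = (9·9+80·1·1, 9·1+1·9) = (161,18)
n=3: (161,18)∘(9,1) = (9·161+80·1·18, 9·18+1·161) = (2889,323)
n=4: (2889,323)∘(9,1) = (9·2889+80·1·323, 9·323+1·2889) = (51841,5796)
n=5: (51841,5796)∘(9,1) = (9·51841+80·1·5796, 9·5796+1·51841) = (930249,104005)

9 1
161 18
2889 323
51841 5796
930249 104005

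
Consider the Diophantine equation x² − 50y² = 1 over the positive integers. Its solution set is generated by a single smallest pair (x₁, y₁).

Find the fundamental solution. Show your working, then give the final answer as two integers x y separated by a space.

√50 → a₀=7, period (14); ℓ=1 odd so k=1
step 0: (7, 1)  from 7·(1,0) + (0,1)
step 1: (99, 14)  from 14·(7,1) + (1,0)
→ (99, 14).  Check: 99²=9801, 50·14²=9800, difference 1.

99 14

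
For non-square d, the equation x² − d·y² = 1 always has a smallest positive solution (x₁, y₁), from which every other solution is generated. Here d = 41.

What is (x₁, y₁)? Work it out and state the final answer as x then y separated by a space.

√41 → a₀=6, period (2,2,12); ℓ=3 odd so k=5
k=0  a_k=6  p_k/q_k = 6/1
k=1  a_k=2  p_k/q_k = 13/2
…
k=4  a_k=2  p_k/q_k = 826/129
k=5  a_k=2  p_k/q_k = 2049/320
(x₁, y₁) = (2049, 320);  2049² − 41·320² = 1 ✓

2049 320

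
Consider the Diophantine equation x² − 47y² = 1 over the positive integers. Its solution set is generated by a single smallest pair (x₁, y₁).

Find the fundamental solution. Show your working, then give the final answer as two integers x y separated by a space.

d=47: √d = [6; 1,5,1,12] (ℓ=4, even), read p_3/q_3
step 0: (6, 1)  from 6·(1,0) + (0,1)
step 1: (7, 1)  from 1·(6,1) + (1,0)
step 2: (41, 6)  from 5·(7,1) + (6,1)
step 3: (48, 7)  from 1·(41,6) + (7,1)
(x₁, y₁) = (48, 7);  48² − 47·7² = 1 ✓

48 7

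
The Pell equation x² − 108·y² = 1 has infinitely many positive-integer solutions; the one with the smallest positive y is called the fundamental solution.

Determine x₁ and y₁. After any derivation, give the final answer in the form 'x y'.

d=108: √d = [10; 2,1,1,4,1,1,2,20] (ℓ=8, even), read p_7/q_7
a_0=10:  p_0=10·1+0=10,  q_0=10·0+1=1
…
a_4=4:  p_4=4·52+31=239,  q_4=4·5+3=23
a_5=1:  p_5=1·239+52=291,  q_5=1·23+5=28
a_6=1:  p_6=1·291+239=530,  q_6=1·28+23=51
a_7=2:  p_7=2·530+291=1351,  q_7=2·51+28=130
fundamental: x₁=1351, y₁=130  (since 1825201 − 108·16900 = 1)

1351 130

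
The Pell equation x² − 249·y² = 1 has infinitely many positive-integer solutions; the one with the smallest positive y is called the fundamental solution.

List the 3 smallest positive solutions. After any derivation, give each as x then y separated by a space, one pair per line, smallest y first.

√249 → a₀=15, period (1,3,1,1,5,…,3,1,30); ℓ=16 even so k=15
step 0: (15, 1)  from 15·(1,0) + (0,1)
step 1: (16, 1)  from 1·(15,1) + (1,0)
…
step 3: (79, 5)  from 1·(63,4) + (16,1)
step 4: (142, 9)  from 1·(79,5) + (63,4)
…
step 6: (931, 59)  from 1·(789,50) + (142,9)
…
step 8: (36751, 2329)  from 10·(3582,227) + (931,59)
step 9: (113835, 7214)  from 3·(36751,2329) + (3582,227)
…
step 11: (866765, 54929)  from 5·(150586,9543) + (113835,7214)
step 12: (1017351, 64472)  from 1·(866765,54929) + (150586,9543)
step 13: (1884116, 119401)  from 1·(1017351,64472) + (866765,54929)
step 14: (6669699, 422675)  from 3·(1884116,119401) + (1017351,64472)
step 15: (8553815, 542076)  from 1·(6669699,422675) + (1884116,119401)
(x₁, y₁) = (8553815, 542076);  8553815² − 249·542076² = 1 ✓
(x_2, y_2) = (8553815·8553815 + 249·542076·542076, 8553815·542076 + 542076·8553815) = (146335502108449, 9273635639880)
(x_3, y_3) = (8553815·146335502108449 + 249·542076·9273635639880, 8553815·9273635639880 + 542076·146335502108449) = (2503453625935556812055, 158649927281879742324)

8553815 542076
146335502108449 9273635639880
2503453625935556812055 158649927281879742324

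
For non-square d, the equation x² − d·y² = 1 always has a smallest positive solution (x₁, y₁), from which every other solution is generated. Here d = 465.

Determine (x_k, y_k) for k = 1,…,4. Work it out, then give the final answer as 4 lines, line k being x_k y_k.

15871 736
503777281 23362112
15990898437631 741560158368
507583097703505921 23538602523554944

√465 → a₀=21, period (1,1,3,2,2,2,3,1,1,42); ℓ=10 even so k=9
step 0: (21, 1)  from 21·(1,0) + (0,1)
…
step 3: (151, 7)  from 3·(43,2) + (22,1)
…
step 5: (841, 39)  from 2·(345,16) + (151,7)
step 6: (2027, 94)  from 2·(841,39) + (345,16)
…
step 8: (8949, 415)  from 1·(6922,321) + (2027,94)
step 9: (15871, 736)  from 1·(8949,415) + (6922,321)
fundamental: x₁=15871, y₁=736  (since 251888641 − 465·541696 = 1)
(x_2, y_2) = (15871·15871 + 465·736·736, 15871·736 + 736·15871) = (503777281, 23362112)
(x_3, y_3) = (15871·503777281 + 465·736·23362112, 15871·23362112 + 736·503777281) = (15990898437631, 741560158368)
(x_4, y_4) = (15871·15990898437631 + 465·736·741560158368, 15871·741560158368 + 736·15990898437631) = (507583097703505921, 23538602523554944)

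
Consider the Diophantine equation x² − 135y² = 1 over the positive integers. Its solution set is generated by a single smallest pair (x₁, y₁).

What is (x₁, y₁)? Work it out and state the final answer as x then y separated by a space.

√135 = [11; 1,1,1,1,1,1,1,22, …], period ℓ=8 (even) → k=7
k=0  a_k=11  p_k/q_k = 11/1
…
k=2  a_k=1  p_k/q_k = 23/2
…
k=6  a_k=1  p_k/q_k = 151/13
k=7  a_k=1  p_k/q_k = 244/21
fundamental: x₁=244, y₁=21  (since 59536 − 135·441 = 1)

244 21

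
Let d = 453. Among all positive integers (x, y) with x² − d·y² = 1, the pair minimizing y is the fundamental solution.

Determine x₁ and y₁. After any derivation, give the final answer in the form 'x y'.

1653751 77700

[21; 3,1,1,10,14,10,1,1,3,42] for √453; ℓ=10 ⇒ convergent index 9
i=0: a=21 ⇒ p=21, q=1
…
i=2: a=1 ⇒ p=85, q=4
…
i=8: a=1 ⇒ p=469329, q=22051
i=9: a=3 ⇒ p=1653751, q=77700
(x₁, y₁) = (1653751, 77700);  1653751² − 453·77700² = 1 ✓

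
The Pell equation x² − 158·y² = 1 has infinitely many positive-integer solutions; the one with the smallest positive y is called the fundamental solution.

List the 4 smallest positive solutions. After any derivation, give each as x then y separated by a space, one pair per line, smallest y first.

7743 616
119908097 9539376
1856896782399 147726776120
28755903452322817 2287696845454944

√158 = [12; 1,1,3,12,3,1,1,24, …], period ℓ=8 (even) → k=7
i=0: a=12 ⇒ p=12, q=1
i=1: a=1 ⇒ p=13, q=1
…
i=5: a=3 ⇒ p=3331, q=265
i=6: a=1 ⇒ p=4412, q=351
i=7: a=1 ⇒ p=7743, q=616
→ (7743, 616).  Check: 7743²=59954049, 158·616²=59954048, difference 1.
k=2:  x_2 = 7743·7743+158·616·616 = 119908097,  y_2 = 7743·616+616·7743 = 9539376
k=3:  x_3 = 7743·119908097+158·616·9539376 = 1856896782399,  y_3 = 7743·9539376+616·119908097 = 147726776120
k=4:  x_4 = 7743·1856896782399+158·616·147726776120 = 28755903452322817,  y_4 = 7743·147726776120+616·1856896782399 = 2287696845454944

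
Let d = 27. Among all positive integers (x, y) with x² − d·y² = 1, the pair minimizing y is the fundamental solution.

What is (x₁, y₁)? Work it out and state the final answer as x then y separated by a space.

d=27: √d = [5; 5,10] (ℓ=2, even), read p_1/q_1
a_0=5:  p_0=5·1+0=5,  q_0=5·0+1=1
a_1=5:  p_1=5·5+1=26,  q_1=5·1+0=5
(x₁, y₁) = (26, 5);  26² − 27·5² = 1 ✓

26 5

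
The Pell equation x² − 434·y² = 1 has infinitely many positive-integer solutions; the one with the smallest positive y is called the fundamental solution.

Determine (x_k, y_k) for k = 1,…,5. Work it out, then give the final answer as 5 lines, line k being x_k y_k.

125 6
31249 1500
7812125 374994
1953000001 93747000
488242188125 23436375006

[20; 1,4,1,40] for √434; ℓ=4 ⇒ convergent index 3
i=0: a=20 ⇒ p=20, q=1
…
i=2: a=4 ⇒ p=104, q=5
i=3: a=1 ⇒ p=125, q=6
→ (125, 6).  Check: 125²=15625, 434·6²=15624, difference 1.
(x_2, y_2) = (125·125 + 434·6·6, 125·6 + 6·125) = (31249, 1500)
(x_3, y_3) = (125·31249 + 434·6·1500, 125·1500 + 6·31249) = (7812125, 374994)
(x_4, y_4) = (125·7812125 + 434·6·374994, 125·374994 + 6·7812125) = (1953000001, 93747000)
(x_5, y_5) = (125·1953000001 + 434·6·93747000, 125·93747000 + 6·1953000001) = (488242188125, 23436375006)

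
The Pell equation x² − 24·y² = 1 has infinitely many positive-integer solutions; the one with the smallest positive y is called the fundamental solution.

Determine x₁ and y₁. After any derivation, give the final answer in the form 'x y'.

5 1

√24 = [4; 1,8, …], period ℓ=2 (even) → k=1
k=0  a_k=4  p_k/q_k = 4/1
k=1  a_k=1  p_k/q_k = 5/1
fundamental: x₁=5, y₁=1  (since 25 − 24·1 = 1)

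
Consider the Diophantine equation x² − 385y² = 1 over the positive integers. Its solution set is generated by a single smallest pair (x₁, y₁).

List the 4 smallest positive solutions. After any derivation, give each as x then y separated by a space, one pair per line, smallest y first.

√385 → a₀=19, period (1,1,1,1,1,…,1,1,38); ℓ=16 even so k=15
k=0  a_k=19  p_k/q_k = 19/1
…
k=5  a_k=1  p_k/q_k = 157/8
k=6  a_k=3  p_k/q_k = 569/29
k=7  a_k=1  p_k/q_k = 726/37
k=8  a_k=2  p_k/q_k = 2021/103
k=9  a_k=1  p_k/q_k = 2747/140
…
k=11  a_k=1  p_k/q_k = 13009/663
k=12  a_k=1  p_k/q_k = 23271/1186
…
k=14  a_k=1  p_k/q_k = 59551/3035
k=15  a_k=1  p_k/q_k = 95831/4884
(x₁, y₁) = (95831, 4884);  95831² − 385·4884² = 1 ✓
(95831+4884√385)^2 = 18367161121 + 936077208√385
(95831+4884√385)^3 = 3520286834677271 + 179410429834812√385
(95831+4884√385)^4 = 674705215289547953281 + 34386161802063660336√385

95831 4884
18367161121 936077208
3520286834677271 179410429834812
674705215289547953281 34386161802063660336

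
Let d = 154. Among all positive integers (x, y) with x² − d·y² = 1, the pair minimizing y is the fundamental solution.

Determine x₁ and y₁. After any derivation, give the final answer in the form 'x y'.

21295 1716

d=154: √d = [12; 2,2,3,1,2,1,3,2,2,24] (ℓ=10, even), read p_9/q_9
k=0  a_k=12  p_k/q_k = 12/1
…
k=3  a_k=3  p_k/q_k = 211/17
k=4  a_k=1  p_k/q_k = 273/22
…
k=6  a_k=1  p_k/q_k = 1030/83
k=7  a_k=3  p_k/q_k = 3847/310
k=8  a_k=2  p_k/q_k = 8724/703
k=9  a_k=2  p_k/q_k = 21295/1716
→ (21295, 1716).  Check: 21295²=453477025, 154·1716²=453477024, difference 1.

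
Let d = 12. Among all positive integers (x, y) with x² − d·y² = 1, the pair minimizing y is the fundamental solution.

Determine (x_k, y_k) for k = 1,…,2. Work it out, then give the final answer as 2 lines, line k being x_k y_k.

7 2
97 28

d=12: √d = [3; 2,6] (ℓ=2, even), read p_1/q_1
a_0=3:  p_0=3·1+0=3,  q_0=3·0+1=1
a_1=2:  p_1=2·3+1=7,  q_1=2·1+0=2
fundamental: x₁=7, y₁=2  (since 49 − 12·4 = 1)
(7+2√12)^2 = 97 + 28√12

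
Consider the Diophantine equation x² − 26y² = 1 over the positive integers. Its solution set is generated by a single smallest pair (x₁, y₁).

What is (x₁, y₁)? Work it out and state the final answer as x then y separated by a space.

51 10

[5; 10] for √26; ℓ=1 ⇒ convergent index 1
i=0: a=5 ⇒ p=5, q=1
i=1: a=10 ⇒ p=51, q=10
→ (51, 10).  Check: 51²=2601, 26·10²=2600, difference 1.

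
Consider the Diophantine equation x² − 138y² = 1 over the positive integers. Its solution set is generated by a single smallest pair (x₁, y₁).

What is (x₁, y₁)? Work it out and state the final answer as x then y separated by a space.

47 4

√138 → a₀=11, period (1,2,1,22); ℓ=4 even so k=3
i=0: a=11 ⇒ p=11, q=1
i=1: a=1 ⇒ p=12, q=1
i=2: a=2 ⇒ p=35, q=3
i=3: a=1 ⇒ p=47, q=4
(x₁, y₁) = (47, 4);  47² − 138·4² = 1 ✓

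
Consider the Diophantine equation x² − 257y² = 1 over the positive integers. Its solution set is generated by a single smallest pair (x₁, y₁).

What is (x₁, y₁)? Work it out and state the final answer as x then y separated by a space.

513 32

√257 = [16; 32, …], period ℓ=1 (odd) → k=1
i=0: a=16 ⇒ p=16, q=1
i=1: a=32 ⇒ p=513, q=32
fundamental: x₁=513, y₁=32  (since 263169 − 257·1024 = 1)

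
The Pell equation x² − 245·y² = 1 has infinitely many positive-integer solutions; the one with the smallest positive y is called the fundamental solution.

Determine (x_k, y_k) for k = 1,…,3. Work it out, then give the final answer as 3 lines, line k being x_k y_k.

51841 3312
5374978561 343394784
557288527109761 35603857991376

√245 → a₀=15, period (1,1,1,7,6,7,1,1,1,30); ℓ=10 even so k=9
i=0: a=15 ⇒ p=15, q=1
…
i=2: a=1 ⇒ p=31, q=2
i=3: a=1 ⇒ p=47, q=3
i=4: a=7 ⇒ p=360, q=23
i=5: a=6 ⇒ p=2207, q=141
i=6: a=7 ⇒ p=15809, q=1010
…
i=8: a=1 ⇒ p=33825, q=2161
i=9: a=1 ⇒ p=51841, q=3312
→ (51841, 3312).  Check: 51841²=2687489281, 245·3312²=2687489280, difference 1.
(51841+3312√245)^2 = 5374978561 + 343394784√245
(51841+3312√245)^3 = 557288527109761 + 35603857991376√245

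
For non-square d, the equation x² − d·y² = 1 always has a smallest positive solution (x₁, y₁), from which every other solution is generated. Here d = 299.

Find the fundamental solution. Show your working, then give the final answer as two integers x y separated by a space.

415 24

√299 → a₀=17, period (3,2,3,34); ℓ=4 even so k=3
a_0=17:  p_0=17·1+0=17,  q_0=17·0+1=1
a_1=3:  p_1=3·17+1=52,  q_1=3·1+0=3
a_2=2:  p_2=2·52+17=121,  q_2=2·3+1=7
a_3=3:  p_3=3·121+52=415,  q_3=3·7+3=24
(x₁, y₁) = (415, 24);  415² − 299·24² = 1 ✓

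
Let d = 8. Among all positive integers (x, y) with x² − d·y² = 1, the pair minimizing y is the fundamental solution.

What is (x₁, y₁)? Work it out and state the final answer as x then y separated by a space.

3 1

√8 → a₀=2, period (1,4); ℓ=2 even so k=1
step 0: (2, 1)  from 2·(1,0) + (0,1)
step 1: (3, 1)  from 1·(2,1) + (1,0)
→ (3, 1).  Check: 3²=9, 8·1²=8, difference 1.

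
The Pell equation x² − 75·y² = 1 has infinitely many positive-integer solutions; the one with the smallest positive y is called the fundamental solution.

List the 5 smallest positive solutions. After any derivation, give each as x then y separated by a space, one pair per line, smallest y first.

26 3
1351 156
70226 8109
3650401 421512
189750626 21910515

√75 → a₀=8, period (1,1,1,16); ℓ=4 even so k=3
i=0: a=8 ⇒ p=8, q=1
…
i=2: a=1 ⇒ p=17, q=2
i=3: a=1 ⇒ p=26, q=3
fundamental: x₁=26, y₁=3  (since 676 − 75·9 = 1)
(x_2, y_2) = (26·26 + 75·3·3, 26·3 + 3·26) = (1351, 156)
(x_3, y_3) = (26·1351 + 75·3·156, 26·156 + 3·1351) = (70226, 8109)
(x_4, y_4) = (26·70226 + 75·3·8109, 26·8109 + 3·70226) = (3650401, 421512)
(x_5, y_5) = (26·3650401 + 75·3·421512, 26·421512 + 3·3650401) = (189750626, 21910515)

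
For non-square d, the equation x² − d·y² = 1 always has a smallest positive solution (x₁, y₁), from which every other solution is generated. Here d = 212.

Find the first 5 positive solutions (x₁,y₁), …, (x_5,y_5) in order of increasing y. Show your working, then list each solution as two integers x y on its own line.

66249 4550
8777860001 602865900
1163048894346249 79878526013650
154101652394311440001 10583744939153731800
20418160737778428282906249 1402325036868112630022750

√212 → a₀=14, period (1,1,3,1,1,…,1,1,28); ℓ=14 even so k=13
a_0=14:  p_0=14·1+0=14,  q_0=14·0+1=1
…
a_4=1:  p_4=1·102+29=131,  q_4=1·7+2=9
a_5=1:  p_5=1·131+102=233,  q_5=1·9+7=16
…
a_8=1:  p_8=1·2417+364=2781,  q_8=1·166+25=191
…
a_12=1:  p_12=1·29135+7979=37114,  q_12=1·2001+548=2549
a_13=1:  p_13=1·37114+29135=66249,  q_13=1·2549+2001=4550
fundamental: x₁=66249, y₁=4550  (since 4388930001 − 212·20702500 = 1)
k=2:  x_2 = 66249·66249+212·4550·4550 = 8777860001,  y_2 = 66249·4550+4550·66249 = 602865900
k=3:  x_3 = 66249·8777860001+212·4550·602865900 = 1163048894346249,  y_3 = 66249·602865900+4550·8777860001 = 79878526013650
k=4:  x_4 = 66249·1163048894346249+212·4550·79878526013650 = 154101652394311440001,  y_4 = 66249·79878526013650+4550·1163048894346249 = 10583744939153731800
k=5:  x_5 = 66249·154101652394311440001+212·4550·10583744939153731800 = 20418160737778428282906249,  y_5 = 66249·10583744939153731800+4550·154101652394311440001 = 1402325036868112630022750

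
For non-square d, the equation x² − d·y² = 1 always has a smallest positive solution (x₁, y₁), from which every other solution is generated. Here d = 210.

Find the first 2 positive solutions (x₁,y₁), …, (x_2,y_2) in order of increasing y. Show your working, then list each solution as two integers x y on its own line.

29 2
1681 116

d=210: √d = [14; 2,28] (ℓ=2, even), read p_1/q_1
step 0: (14, 1)  from 14·(1,0) + (0,1)
step 1: (29, 2)  from 2·(14,1) + (1,0)
(x₁, y₁) = (29, 2);  29² − 210·2² = 1 ✓
(29+2√210)^2 = 1681 + 116√210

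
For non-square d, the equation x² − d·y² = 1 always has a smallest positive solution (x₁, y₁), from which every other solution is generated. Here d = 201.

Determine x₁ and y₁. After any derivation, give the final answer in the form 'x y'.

√201 = [14; 5,1,1,1,2,…,1,5,28, …], period ℓ=14 (even) → k=13
k=0  a_k=14  p_k/q_k = 14/1
k=1  a_k=5  p_k/q_k = 71/5
k=2  a_k=1  p_k/q_k = 85/6
…
k=4  a_k=1  p_k/q_k = 241/17
k=5  a_k=2  p_k/q_k = 638/45
…
k=7  a_k=8  p_k/q_k = 7670/541
…
k=11  a_k=1  p_k/q_k = 58085/4097
k=12  a_k=1  p_k/q_k = 91402/6447
k=13  a_k=5  p_k/q_k = 515095/36332
fundamental: x₁=515095, y₁=36332  (since 265322859025 − 201·1320014224 = 1)

515095 36332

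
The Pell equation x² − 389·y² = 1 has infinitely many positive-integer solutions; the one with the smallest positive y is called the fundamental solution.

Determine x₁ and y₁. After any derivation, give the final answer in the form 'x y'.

√389 → a₀=19, period (1,2,1,1,1,1,2,1,38); ℓ=9 odd so k=17
k=0  a_k=19  p_k/q_k = 19/1
…
k=10  a_k=1  p_k/q_k = 50925/2582
k=11  a_k=2  p_k/q_k = 151493/7681
…
k=13  a_k=1  p_k/q_k = 353911/17944
…
k=15  a_k=1  p_k/q_k = 910240/46151
k=16  a_k=2  p_k/q_k = 2376809/120509
k=17  a_k=1  p_k/q_k = 3287049/166660
fundamental: x₁=3287049, y₁=166660  (since 10804691128401 − 389·27775555600 = 1)

3287049 166660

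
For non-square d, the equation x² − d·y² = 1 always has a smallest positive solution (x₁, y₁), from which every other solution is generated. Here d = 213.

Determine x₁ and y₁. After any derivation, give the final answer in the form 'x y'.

√213 → a₀=14, period (1,1,2,6,1,8,1,6,2,1,1,28); ℓ=12 even so k=11
step 0: (14, 1)  from 14·(1,0) + (0,1)
step 1: (15, 1)  from 1·(14,1) + (1,0)
step 2: (29, 2)  from 1·(15,1) + (14,1)
step 3: (73, 5)  from 2·(29,2) + (15,1)
step 4: (467, 32)  from 6·(73,5) + (29,2)
step 5: (540, 37)  from 1·(467,32) + (73,5)
…
step 7: (5327, 365)  from 1·(4787,328) + (540,37)
step 8: (36749, 2518)  from 6·(5327,365) + (4787,328)
step 9: (78825, 5401)  from 2·(36749,2518) + (5327,365)
step 10: (115574, 7919)  from 1·(78825,5401) + (36749,2518)
step 11: (194399, 13320)  from 1·(115574,7919) + (78825,5401)
fundamental: x₁=194399, y₁=13320  (since 37790971201 − 213·177422400 = 1)

194399 13320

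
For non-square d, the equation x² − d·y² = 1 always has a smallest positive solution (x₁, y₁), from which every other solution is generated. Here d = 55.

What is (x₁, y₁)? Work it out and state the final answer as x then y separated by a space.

d=55: √d = [7; 2,2,2,14] (ℓ=4, even), read p_3/q_3
i=0: a=7 ⇒ p=7, q=1
i=1: a=2 ⇒ p=15, q=2
i=2: a=2 ⇒ p=37, q=5
i=3: a=2 ⇒ p=89, q=12
fundamental: x₁=89, y₁=12  (since 7921 − 55·144 = 1)

89 12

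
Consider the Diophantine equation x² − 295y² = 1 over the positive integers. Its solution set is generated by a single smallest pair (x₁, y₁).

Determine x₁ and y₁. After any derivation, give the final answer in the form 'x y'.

2024999 117900

[17; 5,1,2,3,2,6,2,3,2,1,5,34] for √295; ℓ=12 ⇒ convergent index 11
a_0=17:  p_0=17·1+0=17,  q_0=17·0+1=1
a_1=5:  p_1=5·17+1=86,  q_1=5·1+0=5
…
a_5=2:  p_5=2·979+292=2250,  q_5=2·57+17=131
a_6=6:  p_6=6·2250+979=14479,  q_6=6·131+57=843
…
a_9=2:  p_9=2·108103+31208=247414,  q_9=2·6294+1817=14405
a_10=1:  p_10=1·247414+108103=355517,  q_10=1·14405+6294=20699
a_11=5:  p_11=5·355517+247414=2024999,  q_11=5·20699+14405=117900
fundamental: x₁=2024999, y₁=117900  (since 4100620950001 − 295·13900410000 = 1)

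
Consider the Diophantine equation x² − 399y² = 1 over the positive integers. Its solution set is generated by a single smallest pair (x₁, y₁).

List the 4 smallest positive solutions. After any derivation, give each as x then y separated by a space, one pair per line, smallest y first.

20 1
799 40
31940 1599
1276801 63920

d=399: √d = [19; 1,38] (ℓ=2, even), read p_1/q_1
step 0: (19, 1)  from 19·(1,0) + (0,1)
step 1: (20, 1)  from 1·(19,1) + (1,0)
(x₁, y₁) = (20, 1);  20² − 399·1² = 1 ✓
n=2: (20,1)∘(20,1) = (20·20+399·1·1, 20·1+1·20) = (799,40)
n=3: (799,40)∘(20,1) = (20·799+399·1·40, 20·40+1·799) = (31940,1599)
n=4: (31940,1599)∘(20,1) = (20·31940+399·1·1599, 20·1599+1·31940) = (1276801,63920)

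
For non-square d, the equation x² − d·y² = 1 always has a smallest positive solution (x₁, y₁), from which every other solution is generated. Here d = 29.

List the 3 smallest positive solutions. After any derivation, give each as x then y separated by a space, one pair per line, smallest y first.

9801 1820
192119201 35675640
3765920568201 699313893460

√29 → a₀=5, period (2,1,1,2,10); ℓ=5 odd so k=9
step 0: (5, 1)  from 5·(1,0) + (0,1)
step 1: (11, 2)  from 2·(5,1) + (1,0)
step 2: (16, 3)  from 1·(11,2) + (5,1)
…
step 4: (70, 13)  from 2·(27,5) + (16,3)
step 5: (727, 135)  from 10·(70,13) + (27,5)
…
step 8: (3775, 701)  from 1·(2251,418) + (1524,283)
step 9: (9801, 1820)  from 2·(3775,701) + (2251,418)
fundamental: x₁=9801, y₁=1820  (since 96059601 − 29·3312400 = 1)
k=2:  x_2 = 9801·9801+29·1820·1820 = 192119201,  y_2 = 9801·1820+1820·9801 = 35675640
k=3:  x_3 = 9801·192119201+29·1820·35675640 = 3765920568201,  y_3 = 9801·35675640+1820·192119201 = 699313893460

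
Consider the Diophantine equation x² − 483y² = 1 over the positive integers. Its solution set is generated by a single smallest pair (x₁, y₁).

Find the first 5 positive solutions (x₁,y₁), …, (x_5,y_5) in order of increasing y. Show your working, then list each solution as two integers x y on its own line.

d=483: √d = [21; 1,42] (ℓ=2, even), read p_1/q_1
k=0  a_k=21  p_k/q_k = 21/1
k=1  a_k=1  p_k/q_k = 22/1
(x₁, y₁) = (22, 1);  22² − 483·1² = 1 ✓
(22+1√483)^2 = 967 + 44√483
(22+1√483)^3 = 42526 + 1935√483
(22+1√483)^4 = 1870177 + 85096√483
(22+1√483)^5 = 82245262 + 3742289√483

22 1
967 44
42526 1935
1870177 85096
82245262 3742289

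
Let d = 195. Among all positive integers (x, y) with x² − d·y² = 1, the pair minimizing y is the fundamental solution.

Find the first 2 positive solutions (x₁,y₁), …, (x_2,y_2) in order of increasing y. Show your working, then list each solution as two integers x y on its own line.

√195 = [13; 1,26, …], period ℓ=2 (even) → k=1
i=0: a=13 ⇒ p=13, q=1
i=1: a=1 ⇒ p=14, q=1
→ (14, 1).  Check: 14²=196, 195·1²=195, difference 1.
(14+1√195)^2 = 391 + 28√195

14 1
391 28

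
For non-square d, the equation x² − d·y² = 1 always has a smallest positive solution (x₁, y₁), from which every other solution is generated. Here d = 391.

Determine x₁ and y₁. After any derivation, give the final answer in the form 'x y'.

√391 → a₀=19, period (1,3,2,2,1,…,3,1,38); ℓ=16 even so k=15
step 0: (19, 1)  from 19·(1,0) + (0,1)
…
step 2: (79, 4)  from 3·(20,1) + (19,1)
…
step 6: (1048, 53)  from 1·(613,31) + (435,22)
step 7: (2709, 137)  from 2·(1048,53) + (613,31)
…
step 12: (696292, 35213)  from 2·(268013,13554) + (160266,8105)
…
step 14: (5678083, 287153)  from 3·(1660597,83980) + (696292,35213)
step 15: (7338680, 371133)  from 1·(5678083,287153) + (1660597,83980)
→ (7338680, 371133).  Check: 7338680²=53856224142400, 391·371133²=53856224142399, difference 1.

7338680 371133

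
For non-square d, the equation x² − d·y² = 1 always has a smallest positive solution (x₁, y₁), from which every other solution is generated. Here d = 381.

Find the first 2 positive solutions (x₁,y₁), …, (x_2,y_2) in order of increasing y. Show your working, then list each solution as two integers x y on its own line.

1015 52
2060449 105560

[19; 1,1,12,1,1,38] for √381; ℓ=6 ⇒ convergent index 5
i=0: a=19 ⇒ p=19, q=1
i=1: a=1 ⇒ p=20, q=1
…
i=3: a=12 ⇒ p=488, q=25
i=4: a=1 ⇒ p=527, q=27
i=5: a=1 ⇒ p=1015, q=52
(x₁, y₁) = (1015, 52);  1015² − 381·52² = 1 ✓
k=2:  x_2 = 1015·1015+381·52·52 = 2060449,  y_2 = 1015·52+52·1015 = 105560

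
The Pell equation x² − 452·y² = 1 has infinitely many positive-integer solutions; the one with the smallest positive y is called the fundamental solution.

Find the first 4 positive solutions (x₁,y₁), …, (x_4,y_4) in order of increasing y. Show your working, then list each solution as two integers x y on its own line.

1204353 56648
2900932297217 136448377488
6987493029899166849 328664025545553880
16830816386073401651890177 791655010315592455701792

√452 = [21; 3,1,5,3,10,3,5,1,3,42, …], period ℓ=10 (even) → k=9
i=0: a=21 ⇒ p=21, q=1
i=1: a=3 ⇒ p=64, q=3
i=2: a=1 ⇒ p=85, q=4
i=3: a=5 ⇒ p=489, q=23
i=4: a=3 ⇒ p=1552, q=73
i=5: a=10 ⇒ p=16009, q=753
i=6: a=3 ⇒ p=49579, q=2332
i=7: a=5 ⇒ p=263904, q=12413
i=8: a=1 ⇒ p=313483, q=14745
i=9: a=3 ⇒ p=1204353, q=56648
fundamental: x₁=1204353, y₁=56648  (since 1450466148609 − 452·3208995904 = 1)
k=2:  x_2 = 1204353·1204353+452·56648·56648 = 2900932297217,  y_2 = 1204353·56648+56648·1204353 = 136448377488
k=3:  x_3 = 1204353·2900932297217+452·56648·136448377488 = 6987493029899166849,  y_3 = 1204353·136448377488+56648·2900932297217 = 328664025545553880
k=4:  x_4 = 1204353·6987493029899166849+452·56648·328664025545553880 = 16830816386073401651890177,  y_4 = 1204353·328664025545553880+56648·6987493029899166849 = 791655010315592455701792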